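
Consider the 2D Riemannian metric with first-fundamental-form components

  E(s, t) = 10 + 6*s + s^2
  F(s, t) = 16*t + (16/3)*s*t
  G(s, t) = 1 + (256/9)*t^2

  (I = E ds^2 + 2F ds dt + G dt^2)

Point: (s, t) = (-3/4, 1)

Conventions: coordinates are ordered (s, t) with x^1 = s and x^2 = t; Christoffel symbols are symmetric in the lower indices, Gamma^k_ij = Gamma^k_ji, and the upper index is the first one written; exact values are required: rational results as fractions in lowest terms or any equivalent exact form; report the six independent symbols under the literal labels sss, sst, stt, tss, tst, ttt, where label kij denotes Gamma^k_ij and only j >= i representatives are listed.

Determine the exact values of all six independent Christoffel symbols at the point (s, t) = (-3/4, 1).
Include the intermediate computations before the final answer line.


E = 97/16, F = 12, G = 265/9 at the point
E_s = 9/2, E_t = 0, F_s = 16/3, F_t = 12, G_s = 0, G_t = 512/9
EG - F^2 = 4969/144;  g^inv = (144/4969) * [[265/9, -12], [-12, 97/16]]
first-kind symbols [ij,l] = (1/2)(d_i g_jl + d_j g_il - d_l g_ij): [ss,s] = E_s/2 = 9/4, [ss,t] = F_s - E_t/2 = 16/3, [st,s] = E_t/2 = 0, [st,t] = G_s/2 = 0, [tt,s] = F_t - G_s/2 = 12, [tt,t] = G_t/2 = 256/9
Gamma^s_ij = (G*[ij,s] - F*[ij,t])/(EG - F^2), Gamma^t_ij = (E*[ij,t] - F*[ij,s])/(EG - F^2)

Answer: Gamma_sss = 324/4969, Gamma_sst = 0, Gamma_stt = 1728/4969, Gamma_tss = 768/4969, Gamma_tst = 0, Gamma_ttt = 4096/4969


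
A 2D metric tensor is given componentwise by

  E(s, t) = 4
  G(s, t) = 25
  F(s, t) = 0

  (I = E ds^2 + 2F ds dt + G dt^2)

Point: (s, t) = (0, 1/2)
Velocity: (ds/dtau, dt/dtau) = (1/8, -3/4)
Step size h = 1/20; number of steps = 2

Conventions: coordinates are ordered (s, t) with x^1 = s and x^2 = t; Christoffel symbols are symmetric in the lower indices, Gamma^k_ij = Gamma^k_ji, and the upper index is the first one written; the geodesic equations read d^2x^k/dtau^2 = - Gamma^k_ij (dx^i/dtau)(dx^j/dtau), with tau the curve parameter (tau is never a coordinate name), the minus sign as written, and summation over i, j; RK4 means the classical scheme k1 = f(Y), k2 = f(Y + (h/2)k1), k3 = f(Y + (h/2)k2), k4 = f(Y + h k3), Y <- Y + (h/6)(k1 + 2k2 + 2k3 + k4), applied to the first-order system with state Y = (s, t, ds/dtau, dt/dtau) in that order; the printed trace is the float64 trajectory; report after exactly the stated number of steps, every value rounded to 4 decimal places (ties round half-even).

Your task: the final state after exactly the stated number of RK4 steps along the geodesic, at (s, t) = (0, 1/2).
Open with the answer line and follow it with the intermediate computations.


Answer: s = 0.0125, t = 0.4250, ds/dtau = 0.1250, dt/dtau = -0.7500

f(Y) = (ds/dtau, dt/dtau, -Gamma^s_ij Y'^i Y'^j, -Gamma^t_ij Y'^i Y'^j) with the Gammas evaluated at the stage position; h = 0.050000; intermediate values shown to 6 dp
step 0: s = 0.0000, t = 0.5000, ds/dtau = 0.1250, dt/dtau = -0.7500
step 1:
  k1: at (s, t) = (0.000000, 0.500000), (ds/dtau, dt/dtau) = (0.125000, -0.750000); Gamma_sss = 0.000000, Gamma_sst = 0.000000, Gamma_stt = 0.000000, Gamma_tss = 0.000000, Gamma_tst = 0.000000, Gamma_ttt = 0.000000; k1 = (0.125000, -0.750000, 0.000000, 0.000000)
  k2: at (s, t) = (0.003125, 0.481250), (ds/dtau, dt/dtau) = (0.125000, -0.750000); Gamma_sss = 0.000000, Gamma_sst = 0.000000, Gamma_stt = 0.000000, Gamma_tss = 0.000000, Gamma_tst = 0.000000, Gamma_ttt = 0.000000; k2 = (0.125000, -0.750000, 0.000000, 0.000000)
  k3: at (s, t) = (0.003125, 0.481250), (ds/dtau, dt/dtau) = (0.125000, -0.750000); Gamma_sss = 0.000000, Gamma_sst = 0.000000, Gamma_stt = 0.000000, Gamma_tss = 0.000000, Gamma_tst = 0.000000, Gamma_ttt = 0.000000; k3 = (0.125000, -0.750000, 0.000000, 0.000000)
  k4: at (s, t) = (0.006250, 0.462500), (ds/dtau, dt/dtau) = (0.125000, -0.750000); Gamma_sss = 0.000000, Gamma_sst = 0.000000, Gamma_stt = 0.000000, Gamma_tss = 0.000000, Gamma_tst = 0.000000, Gamma_ttt = 0.000000; k4 = (0.125000, -0.750000, 0.000000, 0.000000)
  Y <- Y + (h/6)(k1 + 2k2 + 2k3 + k4): s = 0.0063, t = 0.4625, ds/dtau = 0.1250, dt/dtau = -0.7500
step 2:
  k1: at (s, t) = (0.006250, 0.462500), (ds/dtau, dt/dtau) = (0.125000, -0.750000); Gamma_sss = 0.000000, Gamma_sst = 0.000000, Gamma_stt = 0.000000, Gamma_tss = 0.000000, Gamma_tst = 0.000000, Gamma_ttt = 0.000000; k1 = (0.125000, -0.750000, 0.000000, 0.000000)
  k2: at (s, t) = (0.009375, 0.443750), (ds/dtau, dt/dtau) = (0.125000, -0.750000); Gamma_sss = 0.000000, Gamma_sst = 0.000000, Gamma_stt = 0.000000, Gamma_tss = 0.000000, Gamma_tst = 0.000000, Gamma_ttt = 0.000000; k2 = (0.125000, -0.750000, 0.000000, 0.000000)
  k3: at (s, t) = (0.009375, 0.443750), (ds/dtau, dt/dtau) = (0.125000, -0.750000); Gamma_sss = 0.000000, Gamma_sst = 0.000000, Gamma_stt = 0.000000, Gamma_tss = 0.000000, Gamma_tst = 0.000000, Gamma_ttt = 0.000000; k3 = (0.125000, -0.750000, 0.000000, 0.000000)
  k4: at (s, t) = (0.012500, 0.425000), (ds/dtau, dt/dtau) = (0.125000, -0.750000); Gamma_sss = 0.000000, Gamma_sst = 0.000000, Gamma_stt = 0.000000, Gamma_tss = 0.000000, Gamma_tst = 0.000000, Gamma_ttt = 0.000000; k4 = (0.125000, -0.750000, 0.000000, 0.000000)
  Y <- Y + (h/6)(k1 + 2k2 + 2k3 + k4): s = 0.0125, t = 0.4250, ds/dtau = 0.1250, dt/dtau = -0.7500


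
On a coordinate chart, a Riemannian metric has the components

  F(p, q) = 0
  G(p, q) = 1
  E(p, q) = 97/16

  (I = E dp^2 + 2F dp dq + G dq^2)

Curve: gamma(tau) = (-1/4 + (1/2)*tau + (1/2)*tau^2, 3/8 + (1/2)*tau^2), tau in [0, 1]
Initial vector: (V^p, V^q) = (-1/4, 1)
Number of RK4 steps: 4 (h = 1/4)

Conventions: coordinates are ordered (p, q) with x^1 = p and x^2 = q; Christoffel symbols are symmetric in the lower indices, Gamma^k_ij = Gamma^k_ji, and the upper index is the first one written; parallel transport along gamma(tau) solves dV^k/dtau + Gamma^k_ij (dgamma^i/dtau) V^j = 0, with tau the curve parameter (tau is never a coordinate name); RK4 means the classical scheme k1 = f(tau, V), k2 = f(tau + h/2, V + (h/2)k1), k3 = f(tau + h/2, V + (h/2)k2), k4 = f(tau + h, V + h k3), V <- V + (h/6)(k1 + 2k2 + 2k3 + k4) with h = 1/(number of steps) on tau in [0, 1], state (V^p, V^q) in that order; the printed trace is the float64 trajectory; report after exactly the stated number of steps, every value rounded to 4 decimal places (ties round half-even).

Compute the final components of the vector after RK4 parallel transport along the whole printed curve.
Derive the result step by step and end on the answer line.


gamma'(tau) = (1/2 + tau, tau); f(tau, V)^k = -Gamma^k_ij(gamma(tau)) gamma'^i(tau) V^j; h = 1/4; intermediate values shown to 6 dp
curve data and Christoffel symbols at the stage parameters:
  tau = 0.000000: gamma = (-0.250000, 0.375000), gamma' = (0.500000, 0.000000); Gamma_ppp = 0.000000, Gamma_ppq = 0.000000, Gamma_pqq = 0.000000, Gamma_qpp = 0.000000, Gamma_qpq = 0.000000, Gamma_qqq = 0.000000
  tau = 0.125000: gamma = (-0.179688, 0.382812), gamma' = (0.625000, 0.125000); Gamma_ppp = 0.000000, Gamma_ppq = 0.000000, Gamma_pqq = 0.000000, Gamma_qpp = 0.000000, Gamma_qpq = 0.000000, Gamma_qqq = 0.000000
  tau = 0.250000: gamma = (-0.093750, 0.406250), gamma' = (0.750000, 0.250000); Gamma_ppp = 0.000000, Gamma_ppq = 0.000000, Gamma_pqq = 0.000000, Gamma_qpp = 0.000000, Gamma_qpq = 0.000000, Gamma_qqq = 0.000000
  tau = 0.375000: gamma = (0.007812, 0.445312), gamma' = (0.875000, 0.375000); Gamma_ppp = 0.000000, Gamma_ppq = 0.000000, Gamma_pqq = 0.000000, Gamma_qpp = 0.000000, Gamma_qpq = 0.000000, Gamma_qqq = 0.000000
  tau = 0.500000: gamma = (0.125000, 0.500000), gamma' = (1.000000, 0.500000); Gamma_ppp = 0.000000, Gamma_ppq = 0.000000, Gamma_pqq = 0.000000, Gamma_qpp = 0.000000, Gamma_qpq = 0.000000, Gamma_qqq = 0.000000
  tau = 0.625000: gamma = (0.257812, 0.570312), gamma' = (1.125000, 0.625000); Gamma_ppp = 0.000000, Gamma_ppq = 0.000000, Gamma_pqq = 0.000000, Gamma_qpp = 0.000000, Gamma_qpq = 0.000000, Gamma_qqq = 0.000000
  tau = 0.750000: gamma = (0.406250, 0.656250), gamma' = (1.250000, 0.750000); Gamma_ppp = 0.000000, Gamma_ppq = 0.000000, Gamma_pqq = 0.000000, Gamma_qpp = 0.000000, Gamma_qpq = 0.000000, Gamma_qqq = 0.000000
  tau = 0.875000: gamma = (0.570312, 0.757812), gamma' = (1.375000, 0.875000); Gamma_ppp = 0.000000, Gamma_ppq = 0.000000, Gamma_pqq = 0.000000, Gamma_qpp = 0.000000, Gamma_qpq = 0.000000, Gamma_qqq = 0.000000
  tau = 1.000000: gamma = (0.750000, 0.875000), gamma' = (1.500000, 1.000000); Gamma_ppp = 0.000000, Gamma_ppq = 0.000000, Gamma_pqq = 0.000000, Gamma_qpp = 0.000000, Gamma_qpq = 0.000000, Gamma_qqq = 0.000000
step 0: V^p = -0.2500, V^q = 1.0000
step 1: k1 = (0.000000, 0.000000), k2 = (0.000000, 0.000000), k3 = (0.000000, 0.000000), k4 = (0.000000, 0.000000); V <- V + (h/6)(k1 + 2k2 + 2k3 + k4): V^p = -0.2500, V^q = 1.0000
step 2: k1 = (0.000000, 0.000000), k2 = (0.000000, 0.000000), k3 = (0.000000, 0.000000), k4 = (0.000000, 0.000000); V <- V + (h/6)(k1 + 2k2 + 2k3 + k4): V^p = -0.2500, V^q = 1.0000
step 3: k1 = (0.000000, 0.000000), k2 = (0.000000, 0.000000), k3 = (0.000000, 0.000000), k4 = (0.000000, 0.000000); V <- V + (h/6)(k1 + 2k2 + 2k3 + k4): V^p = -0.2500, V^q = 1.0000
step 4: k1 = (0.000000, 0.000000), k2 = (0.000000, 0.000000), k3 = (0.000000, 0.000000), k4 = (0.000000, 0.000000); V <- V + (h/6)(k1 + 2k2 + 2k3 + k4): V^p = -0.2500, V^q = 1.0000

Answer: V^p = -0.2500, V^q = 1.0000


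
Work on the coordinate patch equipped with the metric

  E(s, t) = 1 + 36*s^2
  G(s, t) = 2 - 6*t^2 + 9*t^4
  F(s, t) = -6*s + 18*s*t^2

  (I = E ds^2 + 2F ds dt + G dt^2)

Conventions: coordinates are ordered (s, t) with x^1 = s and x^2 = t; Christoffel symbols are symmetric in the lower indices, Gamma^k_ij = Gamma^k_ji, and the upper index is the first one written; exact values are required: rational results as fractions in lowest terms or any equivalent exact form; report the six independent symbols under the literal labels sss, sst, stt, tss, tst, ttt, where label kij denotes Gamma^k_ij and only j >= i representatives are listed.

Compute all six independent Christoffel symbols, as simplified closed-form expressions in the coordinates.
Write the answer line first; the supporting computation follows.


Answer: Gamma_sss = 36*s/(36*s^2 + 9*t^4 - 6*t^2 + 2), Gamma_sst = 0, Gamma_stt = 36*s*t/(36*s^2 + 9*t^4 - 6*t^2 + 2), Gamma_tss = (18*t^2 - 6)/(36*s^2 + 9*t^4 - 6*t^2 + 2), Gamma_tst = 0, Gamma_ttt = (18*t^3 - 6*t)/(36*s^2 + 9*t^4 - 6*t^2 + 2)

E = 1 + 36*s^2; F = -6*s + 18*s*t^2; G = 2 - 6*t^2 + 9*t^4
Gamma^k_ij = (1/2) g^{kl} (d_i g_jl + d_j g_il - d_l g_ij), with g^inv = (1/(EG-F^2)) [[G, -F], [-F, E]]
first partials: E_s = 72*s, E_t = 0, F_s = -6 + 18*t^2, F_t = 36*s*t, G_s = 0, G_t = -12*t + 36*t^3
D = EG - F^2 = 2 - 6*t^2 + 36*s^2 + 9*t^4
expanded: Gamma^s_ss = (G E_s - 2F F_s + F E_t)/(2D), Gamma^s_st = (G E_t - F G_s)/(2D), Gamma^s_tt = (2G F_t - G G_s - F G_t)/(2D), Gamma^t_ss = (2E F_s - E E_t - F E_s)/(2D), Gamma^t_st = (E G_s - F E_t)/(2D), Gamma^t_tt = (E G_t - 2F F_t + F G_s)/(2D); substitute and cancel common factors


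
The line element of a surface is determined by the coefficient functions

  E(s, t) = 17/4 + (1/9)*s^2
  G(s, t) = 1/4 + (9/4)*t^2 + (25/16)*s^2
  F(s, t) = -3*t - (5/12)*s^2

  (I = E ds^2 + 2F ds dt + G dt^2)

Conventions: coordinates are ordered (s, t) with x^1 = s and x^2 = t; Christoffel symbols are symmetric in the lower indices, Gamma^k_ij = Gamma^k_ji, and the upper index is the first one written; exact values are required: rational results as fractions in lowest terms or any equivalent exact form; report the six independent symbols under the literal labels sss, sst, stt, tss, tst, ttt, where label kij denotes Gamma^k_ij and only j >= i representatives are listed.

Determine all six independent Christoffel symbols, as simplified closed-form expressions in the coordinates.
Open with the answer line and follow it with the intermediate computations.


Answer: Gamma_sss = (-100*s^3 + 144*s*t^2 - 1440*s*t + 16*s)/(144*s^2*t^2 - 1440*s^2*t + 3841*s^2 + 324*t^2 + 612), Gamma_sst = (375*s^3 + 2700*s*t)/(144*s^2*t^2 - 1440*s^2*t + 3841*s^2 + 324*t^2 + 612), Gamma_stt = (-5625*s^3 + 2160*s^2*t - 10800*s^2 - 8100*s*t^2 - 900*s - 1728)/(576*s^2*t^2 - 5760*s^2*t + 15364*s^2 + 1296*t^2 + 2448), Gamma_tss = (-80*s^3 + 576*s*t - 6120*s)/(432*s^2*t^2 - 4320*s^2*t + 11523*s^2 + 972*t^2 + 1836), Gamma_tst = (100*s^3 + 3825*s)/(144*s^2*t^2 - 1440*s^2*t + 3841*s^2 + 324*t^2 + 612), Gamma_ttt = (-375*s^3 + 144*s^2*t - 720*s^2 - 2700*s*t + 324*t)/(144*s^2*t^2 - 1440*s^2*t + 3841*s^2 + 324*t^2 + 612)

E = 17/4 + (1/9)*s^2; F = -3*t - (5/12)*s^2; G = 1/4 + (9/4)*t^2 + (25/16)*s^2
Gamma^k_ij = (1/2) g^{kl} (d_i g_jl + d_j g_il - d_l g_ij), with g^inv = (1/(EG-F^2)) [[G, -F], [-F, E]]
first partials: E_s = (2/9)*s, E_t = 0, F_s = -(5/6)*s, F_t = -3, G_s = (25/8)*s, G_t = (9/2)*t
D = EG - F^2 = 17/16 + (9/16)*t^2 + (3841/576)*s^2 - (5/2)*s^2*t + (1/4)*s^2*t^2
expanded: Gamma^s_ss = (G E_s - 2F F_s + F E_t)/(2D), Gamma^s_st = (G E_t - F G_s)/(2D), Gamma^s_tt = (2G F_t - G G_s - F G_t)/(2D), Gamma^t_ss = (2E F_s - E E_t - F E_s)/(2D), Gamma^t_st = (E G_s - F E_t)/(2D), Gamma^t_tt = (E G_t - 2F F_t + F G_s)/(2D); substitute and cancel common factors


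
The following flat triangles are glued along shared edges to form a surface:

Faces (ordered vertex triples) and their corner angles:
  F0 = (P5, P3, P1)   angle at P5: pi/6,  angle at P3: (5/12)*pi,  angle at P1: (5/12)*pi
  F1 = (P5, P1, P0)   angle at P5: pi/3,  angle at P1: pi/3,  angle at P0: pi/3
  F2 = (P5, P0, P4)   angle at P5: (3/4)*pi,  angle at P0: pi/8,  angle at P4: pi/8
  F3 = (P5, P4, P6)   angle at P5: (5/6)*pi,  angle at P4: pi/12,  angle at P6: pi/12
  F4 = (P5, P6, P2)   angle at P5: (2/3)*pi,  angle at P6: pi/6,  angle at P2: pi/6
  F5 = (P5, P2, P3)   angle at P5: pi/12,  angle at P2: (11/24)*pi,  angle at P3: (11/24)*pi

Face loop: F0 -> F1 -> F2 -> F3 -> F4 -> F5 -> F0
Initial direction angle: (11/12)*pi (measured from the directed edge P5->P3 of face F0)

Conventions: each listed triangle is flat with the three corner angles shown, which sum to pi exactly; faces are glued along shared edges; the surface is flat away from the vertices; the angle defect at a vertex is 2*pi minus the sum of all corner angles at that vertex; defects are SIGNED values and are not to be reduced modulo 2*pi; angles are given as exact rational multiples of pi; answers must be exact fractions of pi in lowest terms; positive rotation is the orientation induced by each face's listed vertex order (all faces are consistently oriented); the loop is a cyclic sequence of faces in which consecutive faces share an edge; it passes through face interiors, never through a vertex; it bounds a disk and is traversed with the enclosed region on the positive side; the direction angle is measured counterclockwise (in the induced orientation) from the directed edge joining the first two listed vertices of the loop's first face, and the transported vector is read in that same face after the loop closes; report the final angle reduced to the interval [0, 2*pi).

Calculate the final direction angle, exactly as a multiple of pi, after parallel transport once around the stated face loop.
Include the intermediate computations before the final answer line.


enclosed vertex P5: corner angles sum to (17/6)*pi, defect = 2*pi - (17/6)*pi = (-5/6)*pi
transport around the loop rotates by the sum of enclosed defects; add to the initial angle mod 2*pi
final angle = (11/12)*pi - (5/6)*pi = pi/12 (mod 2*pi)

Answer: final direction angle = pi/12


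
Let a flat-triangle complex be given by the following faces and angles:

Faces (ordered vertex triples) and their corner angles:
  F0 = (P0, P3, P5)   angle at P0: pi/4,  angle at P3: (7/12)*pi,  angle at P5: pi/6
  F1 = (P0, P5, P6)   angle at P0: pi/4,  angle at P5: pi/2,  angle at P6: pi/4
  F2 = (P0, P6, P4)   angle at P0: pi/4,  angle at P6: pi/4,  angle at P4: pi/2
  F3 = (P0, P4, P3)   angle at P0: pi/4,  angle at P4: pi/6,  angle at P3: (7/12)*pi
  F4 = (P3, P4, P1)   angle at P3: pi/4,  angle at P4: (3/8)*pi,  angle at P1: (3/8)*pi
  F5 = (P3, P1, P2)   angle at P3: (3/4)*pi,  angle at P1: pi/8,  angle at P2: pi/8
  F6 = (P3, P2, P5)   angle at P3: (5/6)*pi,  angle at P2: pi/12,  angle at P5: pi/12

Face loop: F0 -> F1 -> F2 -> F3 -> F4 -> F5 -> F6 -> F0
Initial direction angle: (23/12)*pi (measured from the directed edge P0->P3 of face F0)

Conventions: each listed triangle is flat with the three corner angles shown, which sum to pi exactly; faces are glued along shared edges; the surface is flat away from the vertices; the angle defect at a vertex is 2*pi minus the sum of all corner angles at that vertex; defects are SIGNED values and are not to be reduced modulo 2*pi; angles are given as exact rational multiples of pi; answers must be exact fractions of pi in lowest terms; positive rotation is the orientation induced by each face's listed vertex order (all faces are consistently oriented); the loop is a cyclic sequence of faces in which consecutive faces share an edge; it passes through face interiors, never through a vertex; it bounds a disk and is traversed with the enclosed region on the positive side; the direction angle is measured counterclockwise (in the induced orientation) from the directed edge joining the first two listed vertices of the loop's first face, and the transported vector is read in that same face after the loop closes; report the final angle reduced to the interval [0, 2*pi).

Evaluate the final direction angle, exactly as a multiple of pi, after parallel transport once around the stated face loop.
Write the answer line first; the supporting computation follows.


Answer: final direction angle = (23/12)*pi

enclosed vertex P0: corner angles sum to pi, defect = 2*pi - pi = pi
enclosed vertex P3: corner angles sum to 3*pi, defect = 2*pi - 3*pi = -pi
final direction = starting direction + enclosed defect total, reduced mod 2*pi (induced orientation)
final angle = (23/12)*pi + 0 = (23/12)*pi (mod 2*pi)


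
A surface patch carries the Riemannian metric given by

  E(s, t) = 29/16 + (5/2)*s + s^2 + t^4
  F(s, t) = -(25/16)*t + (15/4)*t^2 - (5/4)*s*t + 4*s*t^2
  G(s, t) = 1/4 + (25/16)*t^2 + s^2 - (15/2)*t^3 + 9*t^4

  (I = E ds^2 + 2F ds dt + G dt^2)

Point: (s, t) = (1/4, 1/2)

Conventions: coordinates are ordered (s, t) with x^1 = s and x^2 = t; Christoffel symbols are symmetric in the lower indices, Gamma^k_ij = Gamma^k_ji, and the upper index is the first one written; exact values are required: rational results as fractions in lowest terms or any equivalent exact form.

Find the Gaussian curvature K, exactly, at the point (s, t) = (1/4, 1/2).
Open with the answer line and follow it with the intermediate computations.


Answer: K = -895488/635209

E = 41/16, F = 1/4, G = 21/64, EG - F^2 = 797/1024 at the point
E_s = 3, E_t = 1/2, F_s = 3/8, F_t = 23/8, G_s = 1/2, G_t = 7/16
E_tt = 3, F_st = 11/4, G_ss = 2
K follows from Brioschi's formula, (det M1 - det M2)/(EG - F^2)^2.
M1 = [[-E_tt/2 + F_st - G_ss/2, E_s/2, F_s - E_t/2], [F_t - G_s/2, E, F], [G_t/2, F, G]] = [[1/4, 3/2, 1/8], [21/8, 41/16, 1/4], [7/32, 1/4, 21/64]]; det M1 = -2055/2048
M2 = [[0, E_t/2, G_s/2], [E_t/2, E, F], [G_s/2, F, G]] = [[0, 1/4, 1/4], [1/4, 41/16, 1/4], [1/4, 1/4, 21/64]]; det M2 = -153/1024
det M1 - det M2 = -1749/2048; K = -1749/2048 / (797/1024)^2 = -895488/635209


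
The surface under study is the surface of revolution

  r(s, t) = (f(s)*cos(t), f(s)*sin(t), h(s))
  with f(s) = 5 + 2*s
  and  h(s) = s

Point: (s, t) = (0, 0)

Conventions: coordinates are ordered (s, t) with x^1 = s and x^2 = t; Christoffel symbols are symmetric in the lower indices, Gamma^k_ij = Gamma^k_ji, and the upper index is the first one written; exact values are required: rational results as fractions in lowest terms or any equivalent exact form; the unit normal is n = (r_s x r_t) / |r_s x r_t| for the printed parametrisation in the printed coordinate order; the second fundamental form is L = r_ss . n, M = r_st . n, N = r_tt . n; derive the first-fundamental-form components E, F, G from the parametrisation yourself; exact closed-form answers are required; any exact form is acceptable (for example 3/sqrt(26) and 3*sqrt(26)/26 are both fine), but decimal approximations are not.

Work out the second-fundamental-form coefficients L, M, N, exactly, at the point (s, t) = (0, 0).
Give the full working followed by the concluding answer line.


f = 5, f' = 2, f'' = 0, h' = 1, h'' = 0
E = 5, F = 0, G = 25; answer radicand W^2 = 5
unnormalised second-form numerators: l = 0, m = 0, n = 5; L = l/sqrt(5), and similarly M = m/sqrt(W^2), N = n/sqrt(W^2)

Answer: L = 0, M = 0, N = sqrt(5)


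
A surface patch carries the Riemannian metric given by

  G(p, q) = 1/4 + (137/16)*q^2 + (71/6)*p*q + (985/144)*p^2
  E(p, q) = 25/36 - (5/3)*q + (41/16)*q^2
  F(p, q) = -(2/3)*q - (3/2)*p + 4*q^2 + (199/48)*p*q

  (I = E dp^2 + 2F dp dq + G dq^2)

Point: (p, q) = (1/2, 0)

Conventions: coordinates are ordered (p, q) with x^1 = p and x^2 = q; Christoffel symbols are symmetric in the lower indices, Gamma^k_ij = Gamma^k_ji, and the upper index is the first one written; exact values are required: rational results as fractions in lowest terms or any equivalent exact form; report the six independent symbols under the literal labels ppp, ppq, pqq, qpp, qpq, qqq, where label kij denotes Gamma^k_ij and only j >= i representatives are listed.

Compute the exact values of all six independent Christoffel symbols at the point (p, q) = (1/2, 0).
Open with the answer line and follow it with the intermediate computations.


Answer: Gamma_ppp = -10368/16561, Gamma_ppq = 19320/16561, Gamma_pqq = -71689/33122, Gamma_qpp = -9600/16561, Gamma_qpq = 36290/16561, Gamma_qqq = 11280/16561

E = 25/36, F = -3/4, G = 1129/576 at the point
E_p = 0, E_q = -5/3, F_p = -3/2, F_q = 45/32, G_p = 985/144, G_q = 71/12
EG - F^2 = 16561/20736;  g^inv = (20736/16561) * [[1129/576, 3/4], [3/4, 25/36]]
first-kind symbols [ij,l] = (1/2)(d_i g_jl + d_j g_il - d_l g_ij): [pp,p] = E_p/2 = 0, [pp,q] = F_p - E_q/2 = -2/3, [pq,p] = E_q/2 = -5/6, [pq,q] = G_p/2 = 985/288, [qq,p] = F_q - G_p/2 = -145/72, [qq,q] = G_q/2 = 71/24
Gamma^p_ij = (G*[ij,p] - F*[ij,q])/(EG - F^2), Gamma^q_ij = (E*[ij,q] - F*[ij,p])/(EG - F^2)


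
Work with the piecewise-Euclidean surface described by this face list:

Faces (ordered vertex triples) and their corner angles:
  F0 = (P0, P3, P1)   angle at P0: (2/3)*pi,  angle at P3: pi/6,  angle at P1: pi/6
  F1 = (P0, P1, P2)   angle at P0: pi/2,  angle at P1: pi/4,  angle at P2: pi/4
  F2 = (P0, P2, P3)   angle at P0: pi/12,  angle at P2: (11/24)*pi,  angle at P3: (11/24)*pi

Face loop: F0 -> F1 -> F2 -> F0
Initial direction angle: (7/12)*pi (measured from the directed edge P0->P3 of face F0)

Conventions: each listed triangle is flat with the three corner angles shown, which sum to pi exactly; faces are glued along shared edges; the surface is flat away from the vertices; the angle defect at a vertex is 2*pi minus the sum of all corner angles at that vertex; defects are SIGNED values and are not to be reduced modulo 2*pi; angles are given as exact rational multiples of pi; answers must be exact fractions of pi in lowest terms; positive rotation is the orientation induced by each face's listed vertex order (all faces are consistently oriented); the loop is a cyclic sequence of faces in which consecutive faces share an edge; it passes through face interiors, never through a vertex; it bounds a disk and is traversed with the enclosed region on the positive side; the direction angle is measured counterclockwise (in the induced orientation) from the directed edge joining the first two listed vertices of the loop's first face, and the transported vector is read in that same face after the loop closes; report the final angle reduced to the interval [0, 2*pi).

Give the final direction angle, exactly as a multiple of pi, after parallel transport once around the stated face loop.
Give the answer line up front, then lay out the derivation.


Answer: final direction angle = (4/3)*pi

enclosed vertex P0: corner angles sum to (5/4)*pi, defect = 2*pi - (5/4)*pi = (3/4)*pi
transport around the loop rotates by the sum of enclosed defects; add to the initial angle mod 2*pi
final angle = (7/12)*pi + (3/4)*pi = (4/3)*pi (mod 2*pi)


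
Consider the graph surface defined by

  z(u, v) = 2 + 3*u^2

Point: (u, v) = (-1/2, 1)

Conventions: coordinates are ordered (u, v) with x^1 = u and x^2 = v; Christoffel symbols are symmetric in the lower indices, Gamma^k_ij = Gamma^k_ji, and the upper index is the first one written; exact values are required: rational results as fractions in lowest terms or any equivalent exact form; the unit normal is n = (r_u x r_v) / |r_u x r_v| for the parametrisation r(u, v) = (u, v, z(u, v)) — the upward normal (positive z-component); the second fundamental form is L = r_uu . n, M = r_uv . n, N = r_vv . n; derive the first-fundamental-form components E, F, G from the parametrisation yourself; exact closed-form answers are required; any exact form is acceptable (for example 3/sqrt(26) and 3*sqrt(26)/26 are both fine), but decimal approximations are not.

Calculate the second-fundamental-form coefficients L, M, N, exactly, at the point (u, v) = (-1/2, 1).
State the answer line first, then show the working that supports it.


Answer: L = 3*sqrt(10)/5, M = 0, N = 0

z_u = -3, z_v = 0, z_uu = 6, z_uv = 0, z_vv = 0
E = 10, F = 0, G = 1; answer radicand W^2 = 10
unnormalised second-form numerators: l = 6, m = 0, n = 0; L = l/sqrt(10), and similarly M = m/sqrt(W^2), N = n/sqrt(W^2)


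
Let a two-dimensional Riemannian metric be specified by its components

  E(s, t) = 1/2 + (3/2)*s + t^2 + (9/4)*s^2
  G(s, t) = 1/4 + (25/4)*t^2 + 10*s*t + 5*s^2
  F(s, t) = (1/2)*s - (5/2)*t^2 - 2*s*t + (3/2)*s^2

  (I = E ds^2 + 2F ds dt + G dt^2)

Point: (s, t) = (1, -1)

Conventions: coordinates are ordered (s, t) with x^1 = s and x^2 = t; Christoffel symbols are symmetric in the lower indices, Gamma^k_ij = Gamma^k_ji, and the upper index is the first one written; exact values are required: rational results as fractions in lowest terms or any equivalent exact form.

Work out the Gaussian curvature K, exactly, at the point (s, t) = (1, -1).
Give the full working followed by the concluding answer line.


E = 21/4, F = 3/2, G = 3/2, EG - F^2 = 45/8 at the point
E_s = 6, E_t = -2, F_s = 11/2, F_t = 3, G_s = 0, G_t = -5/2
E_tt = 2, F_st = -2, G_ss = 10
The intrinsic route: Brioschi's K = (det M1 - det M2)/(EG - F^2)^2.
M1 = [[-E_tt/2 + F_st - G_ss/2, E_s/2, F_s - E_t/2], [F_t - G_s/2, E, F], [G_t/2, F, G]] = [[-8, 3, 13/2], [3, 21/4, 3/2], [-5/4, 3/2, 3/2]]; det M1 = 249/32
M2 = [[0, E_t/2, G_s/2], [E_t/2, E, F], [G_s/2, F, G]] = [[0, -1, 0], [-1, 21/4, 3/2], [0, 3/2, 3/2]]; det M2 = -3/2
det M1 - det M2 = 297/32; K = 297/32 / (45/8)^2 = 22/75

Answer: K = 22/75


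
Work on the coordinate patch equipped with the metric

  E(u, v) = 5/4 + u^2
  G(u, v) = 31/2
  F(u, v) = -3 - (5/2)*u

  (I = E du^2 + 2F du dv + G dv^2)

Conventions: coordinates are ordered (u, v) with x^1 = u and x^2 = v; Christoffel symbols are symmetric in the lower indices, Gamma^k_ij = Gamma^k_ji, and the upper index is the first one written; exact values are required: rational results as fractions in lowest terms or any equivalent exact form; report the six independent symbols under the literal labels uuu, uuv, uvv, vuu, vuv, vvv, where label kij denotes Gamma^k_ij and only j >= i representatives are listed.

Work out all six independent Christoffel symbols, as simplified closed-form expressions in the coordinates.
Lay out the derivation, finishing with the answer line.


E = 5/4 + u^2; F = -3 - (5/2)*u; G = 31/2
Gamma^k_ij = (1/2) g^{kl} (d_i g_jl + d_j g_il - d_l g_ij), with g^inv = (1/(EG-F^2)) [[G, -F], [-F, E]]
first partials: E_u = 2*u, E_v = 0, F_u = -5/2, F_v = 0, G_u = 0, G_v = 0
D = EG - F^2 = 83/8 - 15*u + (37/4)*u^2
expanded: Gamma^u_uu = (G E_u - 2F F_u + F E_v)/(2D), Gamma^u_uv = (G E_v - F G_u)/(2D), Gamma^u_vv = (2G F_v - G G_u - F G_v)/(2D), Gamma^v_uu = (2E F_u - E E_v - F E_u)/(2D), Gamma^v_uv = (E G_u - F E_v)/(2D), Gamma^v_vv = (E G_v - 2F F_v + F G_u)/(2D); substitute and cancel common factors

Answer: Gamma_uuu = (74*u - 60)/(74*u^2 - 120*u + 83), Gamma_uuv = 0, Gamma_uvv = 0, Gamma_vuu = (24*u - 25)/(74*u^2 - 120*u + 83), Gamma_vuv = 0, Gamma_vvv = 0


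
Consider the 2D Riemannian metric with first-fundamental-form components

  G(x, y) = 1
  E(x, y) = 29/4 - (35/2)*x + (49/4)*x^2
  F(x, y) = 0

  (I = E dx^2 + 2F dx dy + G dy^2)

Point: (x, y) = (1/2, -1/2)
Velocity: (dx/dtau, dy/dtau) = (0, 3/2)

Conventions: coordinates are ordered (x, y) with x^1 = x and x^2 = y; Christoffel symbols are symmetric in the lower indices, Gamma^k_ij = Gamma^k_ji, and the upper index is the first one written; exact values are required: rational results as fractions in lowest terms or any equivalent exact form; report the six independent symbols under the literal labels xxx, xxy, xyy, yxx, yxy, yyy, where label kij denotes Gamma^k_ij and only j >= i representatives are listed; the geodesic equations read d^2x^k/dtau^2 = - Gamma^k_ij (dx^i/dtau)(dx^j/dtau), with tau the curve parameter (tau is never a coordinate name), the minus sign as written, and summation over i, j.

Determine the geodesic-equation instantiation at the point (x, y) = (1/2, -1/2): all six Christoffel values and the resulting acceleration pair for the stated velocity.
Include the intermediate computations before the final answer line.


E = 25/16, F = 0, G = 1 at the point
E_x = -21/4, E_y = 0, F_x = 0, F_y = 0, G_x = 0, G_y = 0
EG - F^2 = 25/16;  g^inv = (16/25) * [[1, 0], [0, 25/16]]
first-kind symbols [ij,l] = (1/2)(d_i g_jl + d_j g_il - d_l g_ij): [xx,x] = E_x/2 = -21/8, [xx,y] = F_x - E_y/2 = 0, [xy,x] = E_y/2 = 0, [xy,y] = G_x/2 = 0, [yy,x] = F_y - G_x/2 = 0, [yy,y] = G_y/2 = 0
Gamma^x_ij = (G*[ij,x] - F*[ij,y])/(EG - F^2), Gamma^y_ij = (E*[ij,y] - F*[ij,x])/(EG - F^2)
Gamma_xxx = -42/25, Gamma_xxy = 0, Gamma_xyy = 0, Gamma_yxx = 0, Gamma_yxy = 0, Gamma_yyy = 0
d^2x/dtau^2 = -(Gamma_xxx*(0)^2 + 2*Gamma_xxy*(0)*(3/2) + Gamma_xyy*(3/2)^2) = 0
d^2y/dtau^2 = -(Gamma_yxx*(0)^2 + 2*Gamma_yxy*(0)*(3/2) + Gamma_yyy*(3/2)^2) = 0

Answer: Gamma_xxx = -42/25, Gamma_xxy = 0, Gamma_xyy = 0, Gamma_yxx = 0, Gamma_yxy = 0, Gamma_yyy = 0; accelerations (d^2x/dtau^2, d^2y/dtau^2) = (0, 0)


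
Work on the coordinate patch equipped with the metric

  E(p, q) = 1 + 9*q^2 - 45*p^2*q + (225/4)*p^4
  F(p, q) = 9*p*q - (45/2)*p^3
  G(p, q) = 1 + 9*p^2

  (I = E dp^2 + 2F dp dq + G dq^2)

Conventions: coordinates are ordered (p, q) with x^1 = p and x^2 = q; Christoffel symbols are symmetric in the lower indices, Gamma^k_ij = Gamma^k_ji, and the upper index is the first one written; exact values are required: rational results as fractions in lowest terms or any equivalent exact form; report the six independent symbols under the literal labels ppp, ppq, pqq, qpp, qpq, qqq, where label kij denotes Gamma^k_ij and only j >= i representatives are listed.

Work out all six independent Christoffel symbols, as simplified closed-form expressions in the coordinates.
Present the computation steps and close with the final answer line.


E = 1 + 9*q^2 - 45*p^2*q + (225/4)*p^4; F = 9*p*q - (45/2)*p^3; G = 1 + 9*p^2
Gamma^k_ij = (1/2) g^{kl} (d_i g_jl + d_j g_il - d_l g_ij), with g^inv = (1/(EG-F^2)) [[G, -F], [-F, E]]
first partials: E_p = -90*p*q + 225*p^3, E_q = 18*q - 45*p^2, F_p = 9*q - (135/2)*p^2, F_q = 9*p, G_p = 18*p, G_q = 0
D = EG - F^2 = 1 + 9*q^2 + 9*p^2 - 45*p^2*q + (225/4)*p^4
expanded: Gamma^p_pp = (G E_p - 2F F_p + F E_q)/(2D), Gamma^p_pq = (G E_q - F G_p)/(2D), Gamma^p_qq = (2G F_q - G G_p - F G_q)/(2D), Gamma^q_pp = (2E F_p - E E_q - F E_p)/(2D), Gamma^q_pq = (E G_p - F E_q)/(2D), Gamma^q_qq = (E G_q - 2F F_q + F G_p)/(2D); substitute and cancel common factors

Answer: Gamma_ppp = (450*p^3 - 180*p*q)/(225*p^4 - 180*p^2*q + 36*p^2 + 36*q^2 + 4), Gamma_ppq = (-90*p^2 + 36*q)/(225*p^4 - 180*p^2*q + 36*p^2 + 36*q^2 + 4), Gamma_pqq = 0, Gamma_qpp = -180*p^2/(225*p^4 - 180*p^2*q + 36*p^2 + 36*q^2 + 4), Gamma_qpq = 36*p/(225*p^4 - 180*p^2*q + 36*p^2 + 36*q^2 + 4), Gamma_qqq = 0


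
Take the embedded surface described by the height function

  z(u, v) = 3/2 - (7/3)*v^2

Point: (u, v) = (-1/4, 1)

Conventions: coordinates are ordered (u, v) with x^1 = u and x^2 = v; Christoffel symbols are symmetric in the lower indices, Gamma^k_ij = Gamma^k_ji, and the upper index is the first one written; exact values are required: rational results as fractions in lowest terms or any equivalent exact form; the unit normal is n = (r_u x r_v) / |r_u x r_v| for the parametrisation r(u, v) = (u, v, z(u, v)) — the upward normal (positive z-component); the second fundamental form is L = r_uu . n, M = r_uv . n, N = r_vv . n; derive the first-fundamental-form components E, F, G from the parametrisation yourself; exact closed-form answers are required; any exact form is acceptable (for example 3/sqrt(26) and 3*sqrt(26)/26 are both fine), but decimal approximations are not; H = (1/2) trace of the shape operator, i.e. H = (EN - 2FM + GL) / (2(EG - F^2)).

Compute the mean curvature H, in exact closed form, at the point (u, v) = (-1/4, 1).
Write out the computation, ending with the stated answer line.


z_u = 0, z_v = -14/3, z_uu = 0, z_uv = 0, z_vv = -14/3
E = 1, F = 0, G = 205/9; answer radicand W^2 = 205/9
unnormalised second-form numerators: l = 0, m = 0, n = -14/3; L = l/sqrt(205/9), and similarly M = m/sqrt(W^2), N = n/sqrt(W^2)
H = (E*n - 2*F*m + G*l) / (2*(EG - F^2)*sqrt(W^2)); E*n - 2*F*m + G*l = -14/3, EG - F^2 = 205/9, so H = (-21/205)/sqrt(205/9)

Answer: H = -63*sqrt(205)/42025


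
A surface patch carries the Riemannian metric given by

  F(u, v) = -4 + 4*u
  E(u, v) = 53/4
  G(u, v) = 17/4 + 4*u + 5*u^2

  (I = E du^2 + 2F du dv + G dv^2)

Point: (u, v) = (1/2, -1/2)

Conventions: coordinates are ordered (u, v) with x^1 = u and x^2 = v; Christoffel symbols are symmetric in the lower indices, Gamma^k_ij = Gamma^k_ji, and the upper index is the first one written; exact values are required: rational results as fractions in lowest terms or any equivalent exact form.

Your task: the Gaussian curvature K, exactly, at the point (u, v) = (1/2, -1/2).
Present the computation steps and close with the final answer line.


E = 53/4, F = -2, G = 15/2, EG - F^2 = 763/8 at the point
E_u = 0, E_v = 0, F_u = 4, F_v = 0, G_u = 9, G_v = 0
E_vv = 0, F_uv = 0, G_uu = 10
Using the Brioschi determinant formula for K from the metric derivatives:
M1 = [[-E_vv/2 + F_uv - G_uu/2, E_u/2, F_u - E_v/2], [F_v - G_u/2, E, F], [G_v/2, F, G]] = [[-5, 0, 4], [-9/2, 53/4, -2], [0, -2, 15/2]]; det M1 = -3527/8
M2 = [[0, E_v/2, G_u/2], [E_v/2, E, F], [G_u/2, F, G]] = [[0, 0, 9/2], [0, 53/4, -2], [9/2, -2, 15/2]]; det M2 = -4293/16
det M1 - det M2 = -2761/16; K = -2761/16 / (763/8)^2 = -11044/582169

Answer: K = -11044/582169


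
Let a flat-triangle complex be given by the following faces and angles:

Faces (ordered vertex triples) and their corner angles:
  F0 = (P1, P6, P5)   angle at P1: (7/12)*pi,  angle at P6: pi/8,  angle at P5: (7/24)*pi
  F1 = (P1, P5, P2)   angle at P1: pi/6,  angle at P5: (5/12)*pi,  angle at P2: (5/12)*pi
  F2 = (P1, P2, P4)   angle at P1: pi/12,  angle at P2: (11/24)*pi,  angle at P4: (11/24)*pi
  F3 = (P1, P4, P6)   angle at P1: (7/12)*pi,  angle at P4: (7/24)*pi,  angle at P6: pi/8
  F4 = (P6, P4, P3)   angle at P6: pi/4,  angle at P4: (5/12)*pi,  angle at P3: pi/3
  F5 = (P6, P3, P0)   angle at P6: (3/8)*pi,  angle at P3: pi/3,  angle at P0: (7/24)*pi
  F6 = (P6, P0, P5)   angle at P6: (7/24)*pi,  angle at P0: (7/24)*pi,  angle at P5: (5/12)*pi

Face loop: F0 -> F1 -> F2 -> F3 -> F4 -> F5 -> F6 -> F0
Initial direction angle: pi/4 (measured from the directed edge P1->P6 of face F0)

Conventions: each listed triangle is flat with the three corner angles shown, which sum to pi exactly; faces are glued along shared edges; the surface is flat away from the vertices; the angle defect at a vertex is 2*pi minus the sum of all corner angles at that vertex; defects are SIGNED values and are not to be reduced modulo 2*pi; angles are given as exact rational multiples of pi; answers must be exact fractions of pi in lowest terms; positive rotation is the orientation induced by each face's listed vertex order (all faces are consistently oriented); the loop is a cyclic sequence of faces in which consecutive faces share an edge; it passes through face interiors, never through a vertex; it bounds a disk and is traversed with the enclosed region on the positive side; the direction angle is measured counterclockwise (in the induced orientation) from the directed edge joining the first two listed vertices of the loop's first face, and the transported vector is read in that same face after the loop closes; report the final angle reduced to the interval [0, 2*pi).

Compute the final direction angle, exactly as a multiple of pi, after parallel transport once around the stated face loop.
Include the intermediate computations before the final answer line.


enclosed vertex P1: corner angles sum to (17/12)*pi, defect = 2*pi - (17/12)*pi = (7/12)*pi
enclosed vertex P6: corner angles sum to (7/6)*pi, defect = 2*pi - (7/6)*pi = (5/6)*pi
the final direction is the initial angle plus the enclosed defects, taken mod 2*pi in the induced orientation
final angle = pi/4 + (17/12)*pi = (5/3)*pi (mod 2*pi)

Answer: final direction angle = (5/3)*pi


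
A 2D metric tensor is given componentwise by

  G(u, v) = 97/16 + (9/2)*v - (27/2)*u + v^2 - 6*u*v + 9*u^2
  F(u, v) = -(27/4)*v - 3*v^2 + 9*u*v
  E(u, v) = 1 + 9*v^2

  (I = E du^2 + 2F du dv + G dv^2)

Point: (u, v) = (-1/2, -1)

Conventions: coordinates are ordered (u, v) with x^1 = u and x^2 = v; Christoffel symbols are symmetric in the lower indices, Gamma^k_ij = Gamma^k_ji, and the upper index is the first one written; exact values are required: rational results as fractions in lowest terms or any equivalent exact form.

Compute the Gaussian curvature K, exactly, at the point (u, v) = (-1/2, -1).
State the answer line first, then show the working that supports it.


Answer: K = -2304/78961

E = 10, F = 33/4, G = 137/16, EG - F^2 = 281/16 at the point
E_u = 0, E_v = -18, F_u = -9, F_v = -21/4, G_u = -33/2, G_v = 11/2
E_vv = 18, F_uv = 9, G_uu = 18
Brioschi: K = (det M1 - det M2) / (EG - F^2)^2 with the standard first/second-derivative matrices M1, M2.
M1 = [[-E_vv/2 + F_uv - G_uu/2, E_u/2, F_u - E_v/2], [F_v - G_u/2, E, F], [G_v/2, F, G]] = [[-9, 0, 0], [3, 10, 33/4], [11/4, 33/4, 137/16]]; det M1 = -2529/16
M2 = [[0, E_v/2, G_u/2], [E_v/2, E, F], [G_u/2, F, G]] = [[0, -9, -33/4], [-9, 10, 33/4], [-33/4, 33/4, 137/16]]; det M2 = -2385/16
det M1 - det M2 = -9; K = -9 / (281/16)^2 = -2304/78961


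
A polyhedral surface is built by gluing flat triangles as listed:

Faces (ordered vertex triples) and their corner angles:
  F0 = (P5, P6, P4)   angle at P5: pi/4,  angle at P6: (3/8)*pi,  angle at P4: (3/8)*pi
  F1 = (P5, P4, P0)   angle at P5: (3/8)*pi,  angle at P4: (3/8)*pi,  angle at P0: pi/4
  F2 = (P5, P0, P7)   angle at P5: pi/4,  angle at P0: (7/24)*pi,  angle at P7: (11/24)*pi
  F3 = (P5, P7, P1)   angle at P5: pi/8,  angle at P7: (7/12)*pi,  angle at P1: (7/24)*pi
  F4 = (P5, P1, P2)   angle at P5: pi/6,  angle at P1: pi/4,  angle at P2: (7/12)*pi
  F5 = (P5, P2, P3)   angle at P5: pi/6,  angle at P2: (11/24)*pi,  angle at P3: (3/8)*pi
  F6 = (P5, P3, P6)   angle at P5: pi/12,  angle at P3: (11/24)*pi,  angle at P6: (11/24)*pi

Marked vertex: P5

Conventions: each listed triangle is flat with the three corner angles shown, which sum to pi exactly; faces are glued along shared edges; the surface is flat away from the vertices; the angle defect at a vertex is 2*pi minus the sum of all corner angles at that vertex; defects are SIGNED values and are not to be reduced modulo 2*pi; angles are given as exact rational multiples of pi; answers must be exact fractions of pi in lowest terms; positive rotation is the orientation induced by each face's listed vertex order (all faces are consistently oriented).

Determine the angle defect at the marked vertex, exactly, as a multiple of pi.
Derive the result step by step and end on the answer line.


Sum of corner angles at P5: (17/12)*pi
defect = 2*pi - (17/12)*pi

Answer: defect(P5) = (7/12)*pi


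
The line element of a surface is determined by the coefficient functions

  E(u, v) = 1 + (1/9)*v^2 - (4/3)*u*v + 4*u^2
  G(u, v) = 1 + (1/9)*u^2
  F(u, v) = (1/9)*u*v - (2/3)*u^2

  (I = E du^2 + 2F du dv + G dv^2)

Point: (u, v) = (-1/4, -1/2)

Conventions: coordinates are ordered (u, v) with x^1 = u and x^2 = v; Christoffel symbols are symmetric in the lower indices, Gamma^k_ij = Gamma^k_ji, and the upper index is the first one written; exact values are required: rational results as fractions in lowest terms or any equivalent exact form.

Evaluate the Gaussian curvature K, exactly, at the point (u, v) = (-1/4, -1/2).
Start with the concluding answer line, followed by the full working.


Answer: K = -2304/25921

E = 10/9, F = -1/36, G = 145/144, EG - F^2 = 161/144 at the point
E_u = -4/3, E_v = 2/9, F_u = 5/18, F_v = -1/36, G_u = -1/18, G_v = 0
E_vv = 2/9, F_uv = 1/9, G_uu = 2/9
Using the Brioschi determinant formula for K from the metric derivatives:
M1 = [[-E_vv/2 + F_uv - G_uu/2, E_u/2, F_u - E_v/2], [F_v - G_u/2, E, F], [G_v/2, F, G]] = [[-1/9, -2/3, 1/6], [0, 10/9, -1/36], [0, -1/36, 145/144]]; det M1 = -161/1296
M2 = [[0, E_v/2, G_u/2], [E_v/2, E, F], [G_u/2, F, G]] = [[0, 1/9, -1/36], [1/9, 10/9, -1/36], [-1/36, -1/36, 145/144]]; det M2 = -17/1296
det M1 - det M2 = -1/9; K = -1/9 / (161/144)^2 = -2304/25921
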